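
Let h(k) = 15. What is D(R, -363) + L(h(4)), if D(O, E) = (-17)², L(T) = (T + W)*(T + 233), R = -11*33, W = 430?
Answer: 110649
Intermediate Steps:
R = -363
L(T) = (233 + T)*(430 + T) (L(T) = (T + 430)*(T + 233) = (430 + T)*(233 + T) = (233 + T)*(430 + T))
D(O, E) = 289
D(R, -363) + L(h(4)) = 289 + (100190 + 15² + 663*15) = 289 + (100190 + 225 + 9945) = 289 + 110360 = 110649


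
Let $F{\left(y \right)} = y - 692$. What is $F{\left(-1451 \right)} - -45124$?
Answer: $42981$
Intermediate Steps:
$F{\left(y \right)} = -692 + y$ ($F{\left(y \right)} = y - 692 = -692 + y$)
$F{\left(-1451 \right)} - -45124 = \left(-692 - 1451\right) - -45124 = -2143 + 45124 = 42981$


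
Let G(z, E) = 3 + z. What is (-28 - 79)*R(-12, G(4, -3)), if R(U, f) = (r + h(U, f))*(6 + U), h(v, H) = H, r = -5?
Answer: 1284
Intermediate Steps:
R(U, f) = (-5 + f)*(6 + U)
(-28 - 79)*R(-12, G(4, -3)) = (-28 - 79)*(-30 - 5*(-12) + 6*(3 + 4) - 12*(3 + 4)) = -107*(-30 + 60 + 6*7 - 12*7) = -107*(-30 + 60 + 42 - 84) = -107*(-12) = 1284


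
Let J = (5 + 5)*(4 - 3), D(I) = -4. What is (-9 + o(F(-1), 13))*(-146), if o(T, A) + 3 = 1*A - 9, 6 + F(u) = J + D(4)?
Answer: 1168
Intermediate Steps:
J = 10 (J = 10*1 = 10)
F(u) = 0 (F(u) = -6 + (10 - 4) = -6 + 6 = 0)
o(T, A) = -12 + A (o(T, A) = -3 + (1*A - 9) = -3 + (A - 9) = -3 + (-9 + A) = -12 + A)
(-9 + o(F(-1), 13))*(-146) = (-9 + (-12 + 13))*(-146) = (-9 + 1)*(-146) = -8*(-146) = 1168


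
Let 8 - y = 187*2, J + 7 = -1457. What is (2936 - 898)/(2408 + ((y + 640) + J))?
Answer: 1019/609 ≈ 1.6732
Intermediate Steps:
J = -1464 (J = -7 - 1457 = -1464)
y = -366 (y = 8 - 187*2 = 8 - 1*374 = 8 - 374 = -366)
(2936 - 898)/(2408 + ((y + 640) + J)) = (2936 - 898)/(2408 + ((-366 + 640) - 1464)) = 2038/(2408 + (274 - 1464)) = 2038/(2408 - 1190) = 2038/1218 = 2038*(1/1218) = 1019/609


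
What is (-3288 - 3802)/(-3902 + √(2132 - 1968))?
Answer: 1383259/761272 + 709*√41/761272 ≈ 1.8230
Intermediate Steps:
(-3288 - 3802)/(-3902 + √(2132 - 1968)) = -7090/(-3902 + √164) = -7090/(-3902 + 2*√41)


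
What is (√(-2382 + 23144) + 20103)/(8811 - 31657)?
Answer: -20103/22846 - √20762/22846 ≈ -0.88624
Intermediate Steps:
(√(-2382 + 23144) + 20103)/(8811 - 31657) = (√20762 + 20103)/(-22846) = (20103 + √20762)*(-1/22846) = -20103/22846 - √20762/22846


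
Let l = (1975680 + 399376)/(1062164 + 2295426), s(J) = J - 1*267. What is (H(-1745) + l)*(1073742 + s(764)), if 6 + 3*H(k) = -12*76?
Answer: -550572992082338/1678795 ≈ -3.2796e+8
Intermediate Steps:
s(J) = -267 + J (s(J) = J - 267 = -267 + J)
H(k) = -306 (H(k) = -2 + (-12*76)/3 = -2 + (1/3)*(-912) = -2 - 304 = -306)
l = 1187528/1678795 (l = 2375056/3357590 = 2375056*(1/3357590) = 1187528/1678795 ≈ 0.70737)
(H(-1745) + l)*(1073742 + s(764)) = (-306 + 1187528/1678795)*(1073742 + (-267 + 764)) = -512523742*(1073742 + 497)/1678795 = -512523742/1678795*1074239 = -550572992082338/1678795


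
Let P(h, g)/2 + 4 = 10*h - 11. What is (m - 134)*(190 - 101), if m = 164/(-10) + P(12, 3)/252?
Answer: -399343/30 ≈ -13311.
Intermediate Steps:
P(h, g) = -30 + 20*h (P(h, g) = -8 + 2*(10*h - 11) = -8 + 2*(-11 + 10*h) = -8 + (-22 + 20*h) = -30 + 20*h)
m = -467/30 (m = 164/(-10) + (-30 + 20*12)/252 = 164*(-⅒) + (-30 + 240)*(1/252) = -82/5 + 210*(1/252) = -82/5 + ⅚ = -467/30 ≈ -15.567)
(m - 134)*(190 - 101) = (-467/30 - 134)*(190 - 101) = -4487/30*89 = -399343/30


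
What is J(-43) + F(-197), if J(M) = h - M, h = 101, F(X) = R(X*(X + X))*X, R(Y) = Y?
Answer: -15290602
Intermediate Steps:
F(X) = 2*X³ (F(X) = (X*(X + X))*X = (X*(2*X))*X = (2*X²)*X = 2*X³)
J(M) = 101 - M
J(-43) + F(-197) = (101 - 1*(-43)) + 2*(-197)³ = (101 + 43) + 2*(-7645373) = 144 - 15290746 = -15290602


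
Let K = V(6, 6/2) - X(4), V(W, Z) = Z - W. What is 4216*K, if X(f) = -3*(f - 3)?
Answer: 0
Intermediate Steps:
X(f) = 9 - 3*f (X(f) = -3*(-3 + f) = 9 - 3*f)
K = 0 (K = (6/2 - 1*6) - (9 - 3*4) = (6*(½) - 6) - (9 - 12) = (3 - 6) - 1*(-3) = -3 + 3 = 0)
4216*K = 4216*0 = 0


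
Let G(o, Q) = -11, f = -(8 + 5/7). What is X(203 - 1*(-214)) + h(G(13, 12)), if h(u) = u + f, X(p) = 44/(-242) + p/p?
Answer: -1455/77 ≈ -18.896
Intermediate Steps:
f = -61/7 (f = -(8 + 5*(1/7)) = -(8 + 5/7) = -1*61/7 = -61/7 ≈ -8.7143)
X(p) = 9/11 (X(p) = 44*(-1/242) + 1 = -2/11 + 1 = 9/11)
h(u) = -61/7 + u (h(u) = u - 61/7 = -61/7 + u)
X(203 - 1*(-214)) + h(G(13, 12)) = 9/11 + (-61/7 - 11) = 9/11 - 138/7 = -1455/77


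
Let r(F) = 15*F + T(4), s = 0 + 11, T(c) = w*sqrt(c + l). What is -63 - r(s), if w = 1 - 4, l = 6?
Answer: -228 + 3*sqrt(10) ≈ -218.51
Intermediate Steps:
w = -3
T(c) = -3*sqrt(6 + c) (T(c) = -3*sqrt(c + 6) = -3*sqrt(6 + c))
s = 11
r(F) = -3*sqrt(10) + 15*F (r(F) = 15*F - 3*sqrt(6 + 4) = 15*F - 3*sqrt(10) = -3*sqrt(10) + 15*F)
-63 - r(s) = -63 - (-3*sqrt(10) + 15*11) = -63 - (-3*sqrt(10) + 165) = -63 - (165 - 3*sqrt(10)) = -63 + (-165 + 3*sqrt(10)) = -228 + 3*sqrt(10)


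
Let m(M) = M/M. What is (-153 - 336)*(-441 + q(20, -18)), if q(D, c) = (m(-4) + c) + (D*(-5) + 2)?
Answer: 271884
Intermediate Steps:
m(M) = 1
q(D, c) = 3 + c - 5*D (q(D, c) = (1 + c) + (D*(-5) + 2) = (1 + c) + (-5*D + 2) = (1 + c) + (2 - 5*D) = 3 + c - 5*D)
(-153 - 336)*(-441 + q(20, -18)) = (-153 - 336)*(-441 + (3 - 18 - 5*20)) = -489*(-441 + (3 - 18 - 100)) = -489*(-441 - 115) = -489*(-556) = 271884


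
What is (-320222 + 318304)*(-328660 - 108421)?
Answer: 838321358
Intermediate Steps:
(-320222 + 318304)*(-328660 - 108421) = -1918*(-437081) = 838321358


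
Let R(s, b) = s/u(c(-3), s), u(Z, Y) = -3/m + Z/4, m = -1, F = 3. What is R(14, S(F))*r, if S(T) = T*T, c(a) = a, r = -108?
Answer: -672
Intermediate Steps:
u(Z, Y) = 3 + Z/4 (u(Z, Y) = -3/(-1) + Z/4 = -3*(-1) + Z*(¼) = 3 + Z/4)
S(T) = T²
R(s, b) = 4*s/9 (R(s, b) = s/(3 + (¼)*(-3)) = s/(3 - ¾) = s/(9/4) = s*(4/9) = 4*s/9)
R(14, S(F))*r = ((4/9)*14)*(-108) = (56/9)*(-108) = -672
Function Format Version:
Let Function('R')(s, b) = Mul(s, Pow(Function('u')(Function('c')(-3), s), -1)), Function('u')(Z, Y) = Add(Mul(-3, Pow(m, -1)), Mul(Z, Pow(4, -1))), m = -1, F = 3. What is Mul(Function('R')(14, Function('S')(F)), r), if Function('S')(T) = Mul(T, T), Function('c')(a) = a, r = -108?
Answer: -672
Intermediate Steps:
Function('u')(Z, Y) = Add(3, Mul(Rational(1, 4), Z)) (Function('u')(Z, Y) = Add(Mul(-3, Pow(-1, -1)), Mul(Z, Pow(4, -1))) = Add(Mul(-3, -1), Mul(Z, Rational(1, 4))) = Add(3, Mul(Rational(1, 4), Z)))
Function('S')(T) = Pow(T, 2)
Function('R')(s, b) = Mul(Rational(4, 9), s) (Function('R')(s, b) = Mul(s, Pow(Add(3, Mul(Rational(1, 4), -3)), -1)) = Mul(s, Pow(Add(3, Rational(-3, 4)), -1)) = Mul(s, Pow(Rational(9, 4), -1)) = Mul(s, Rational(4, 9)) = Mul(Rational(4, 9), s))
Mul(Function('R')(14, Function('S')(F)), r) = Mul(Mul(Rational(4, 9), 14), -108) = Mul(Rational(56, 9), -108) = -672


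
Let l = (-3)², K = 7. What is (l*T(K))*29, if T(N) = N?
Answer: 1827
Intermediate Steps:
l = 9
(l*T(K))*29 = (9*7)*29 = 63*29 = 1827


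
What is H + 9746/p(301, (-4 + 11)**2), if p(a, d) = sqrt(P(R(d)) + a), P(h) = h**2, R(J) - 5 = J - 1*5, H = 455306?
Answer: 455306 + 4873*sqrt(2702)/1351 ≈ 4.5549e+5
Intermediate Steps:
R(J) = J (R(J) = 5 + (J - 1*5) = 5 + (J - 5) = 5 + (-5 + J) = J)
p(a, d) = sqrt(a + d**2) (p(a, d) = sqrt(d**2 + a) = sqrt(a + d**2))
H + 9746/p(301, (-4 + 11)**2) = 455306 + 9746/(sqrt(301 + ((-4 + 11)**2)**2)) = 455306 + 9746/(sqrt(301 + (7**2)**2)) = 455306 + 9746/(sqrt(301 + 49**2)) = 455306 + 9746/(sqrt(301 + 2401)) = 455306 + 9746/(sqrt(2702)) = 455306 + 9746*(sqrt(2702)/2702) = 455306 + 4873*sqrt(2702)/1351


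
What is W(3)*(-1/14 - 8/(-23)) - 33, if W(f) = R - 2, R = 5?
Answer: -10359/322 ≈ -32.171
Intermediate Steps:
W(f) = 3 (W(f) = 5 - 2 = 3)
W(3)*(-1/14 - 8/(-23)) - 33 = 3*(-1/14 - 8/(-23)) - 33 = 3*(-1*1/14 - 8*(-1/23)) - 33 = 3*(-1/14 + 8/23) - 33 = 3*(89/322) - 33 = 267/322 - 33 = -10359/322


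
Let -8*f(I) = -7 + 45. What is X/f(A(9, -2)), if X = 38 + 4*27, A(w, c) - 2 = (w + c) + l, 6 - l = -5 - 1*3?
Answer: -584/19 ≈ -30.737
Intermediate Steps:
l = 14 (l = 6 - (-5 - 1*3) = 6 - (-5 - 3) = 6 - 1*(-8) = 6 + 8 = 14)
A(w, c) = 16 + c + w (A(w, c) = 2 + ((w + c) + 14) = 2 + ((c + w) + 14) = 2 + (14 + c + w) = 16 + c + w)
f(I) = -19/4 (f(I) = -(-7 + 45)/8 = -⅛*38 = -19/4)
X = 146 (X = 38 + 108 = 146)
X/f(A(9, -2)) = 146/(-19/4) = 146*(-4/19) = -584/19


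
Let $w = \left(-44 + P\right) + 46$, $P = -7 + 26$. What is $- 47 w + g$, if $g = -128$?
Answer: $-1115$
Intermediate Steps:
$P = 19$
$w = 21$ ($w = \left(-44 + 19\right) + 46 = -25 + 46 = 21$)
$- 47 w + g = \left(-47\right) 21 - 128 = -987 - 128 = -1115$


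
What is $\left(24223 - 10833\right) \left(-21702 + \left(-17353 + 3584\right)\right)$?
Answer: $-474956690$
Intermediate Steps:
$\left(24223 - 10833\right) \left(-21702 + \left(-17353 + 3584\right)\right) = 13390 \left(-21702 - 13769\right) = 13390 \left(-35471\right) = -474956690$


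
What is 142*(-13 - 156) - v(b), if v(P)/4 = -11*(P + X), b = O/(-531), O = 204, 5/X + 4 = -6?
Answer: -4254532/177 ≈ -24037.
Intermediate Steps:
X = -½ (X = 5/(-4 - 6) = 5/(-10) = 5*(-⅒) = -½ ≈ -0.50000)
b = -68/177 (b = 204/(-531) = 204*(-1/531) = -68/177 ≈ -0.38418)
v(P) = 22 - 44*P (v(P) = 4*(-11*(P - ½)) = 4*(-11*(-½ + P)) = 4*(11/2 - 11*P) = 22 - 44*P)
142*(-13 - 156) - v(b) = 142*(-13 - 156) - (22 - 44*(-68/177)) = 142*(-169) - (22 + 2992/177) = -23998 - 1*6886/177 = -23998 - 6886/177 = -4254532/177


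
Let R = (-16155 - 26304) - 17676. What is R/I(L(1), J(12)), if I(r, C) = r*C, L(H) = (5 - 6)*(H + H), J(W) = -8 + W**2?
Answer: 60135/272 ≈ 221.08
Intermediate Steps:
R = -60135 (R = -42459 - 17676 = -60135)
L(H) = -2*H
I(r, C) = C*r
R/I(L(1), J(12)) = -60135*(-1/(2*(-8 + 12**2))) = -60135*(-1/(2*(-8 + 144))) = -60135/(136*(-2)) = -60135/(-272) = -60135*(-1/272) = 60135/272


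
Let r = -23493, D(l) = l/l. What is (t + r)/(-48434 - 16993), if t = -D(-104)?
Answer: 23494/65427 ≈ 0.35909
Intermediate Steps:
D(l) = 1
t = -1 (t = -1*1 = -1)
(t + r)/(-48434 - 16993) = (-1 - 23493)/(-48434 - 16993) = -23494/(-65427) = -23494*(-1/65427) = 23494/65427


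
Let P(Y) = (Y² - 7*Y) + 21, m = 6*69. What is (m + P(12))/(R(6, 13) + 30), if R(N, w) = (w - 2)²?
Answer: 495/151 ≈ 3.2781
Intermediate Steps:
R(N, w) = (-2 + w)²
m = 414
P(Y) = 21 + Y² - 7*Y
(m + P(12))/(R(6, 13) + 30) = (414 + (21 + 12² - 7*12))/((-2 + 13)² + 30) = (414 + (21 + 144 - 84))/(11² + 30) = (414 + 81)/(121 + 30) = 495/151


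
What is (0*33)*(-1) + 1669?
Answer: 1669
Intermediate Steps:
(0*33)*(-1) + 1669 = 0*(-1) + 1669 = 0 + 1669 = 1669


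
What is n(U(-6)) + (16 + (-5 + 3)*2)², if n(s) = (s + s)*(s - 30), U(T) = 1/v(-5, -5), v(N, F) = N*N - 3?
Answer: 34189/242 ≈ 141.28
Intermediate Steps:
v(N, F) = -3 + N² (v(N, F) = N² - 3 = -3 + N²)
U(T) = 1/22 (U(T) = 1/(-3 + (-5)²) = 1/(-3 + 25) = 1/22)
n(s) = 2*s*(-30 + s) (n(s) = (2*s)*(-30 + s) = 2*s*(-30 + s))
n(U(-6)) + (16 + (-5 + 3)*2)² = 2*(1/22)*(-30 + 1/22) + (16 + (-5 + 3)*2)² = 2*(1/22)*(-659/22) + (16 - 2*2)² = -659/242 + (16 - 4)² = -659/242 + 12² = -659/242 + 144 = 34189/242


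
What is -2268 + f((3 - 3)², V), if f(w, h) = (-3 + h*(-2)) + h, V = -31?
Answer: -2240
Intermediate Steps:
f(w, h) = -3 - h (f(w, h) = (-3 - 2*h) + h = -3 - h)
-2268 + f((3 - 3)², V) = -2268 + (-3 - 1*(-31)) = -2268 + (-3 + 31) = -2268 + 28 = -2240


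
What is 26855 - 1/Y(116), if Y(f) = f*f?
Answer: 361360879/13456 ≈ 26855.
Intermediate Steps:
Y(f) = f**2
26855 - 1/Y(116) = 26855 - 1/(116**2) = 26855 - 1/13456 = 361360879/13456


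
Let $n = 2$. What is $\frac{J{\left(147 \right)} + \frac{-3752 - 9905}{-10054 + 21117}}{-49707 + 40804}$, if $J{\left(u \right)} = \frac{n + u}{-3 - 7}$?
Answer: $\frac{1784957}{984938890} \approx 0.0018123$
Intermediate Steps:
$J{\left(u \right)} = - \frac{1}{5} - \frac{u}{10}$ ($J{\left(u \right)} = \frac{2 + u}{-3 - 7} = \frac{2 + u}{-10} = - \frac{2 + u}{10} = - \frac{1}{5} - \frac{u}{10}$)
$\frac{J{\left(147 \right)} + \frac{-3752 - 9905}{-10054 + 21117}}{-49707 + 40804} = \frac{\left(- \frac{1}{5} - \frac{147}{10}\right) + \frac{-3752 - 9905}{-10054 + 21117}}{-49707 + 40804} = \frac{\left(- \frac{1}{5} - \frac{147}{10}\right) - \frac{13657}{11063}}{-8903} = \left(- \frac{149}{10} - \frac{13657}{11063}\right) \left(- \frac{1}{8903}\right) = \left(- \frac{1784957}{110630}\right) \left(- \frac{1}{8903}\right) = \frac{1784957}{984938890}$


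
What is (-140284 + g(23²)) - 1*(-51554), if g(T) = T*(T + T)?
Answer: 470952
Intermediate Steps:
g(T) = 2*T² (g(T) = T*(2*T) = 2*T²)
(-140284 + g(23²)) - 1*(-51554) = (-140284 + 2*(23²)²) - 1*(-51554) = (-140284 + 2*529²) + 51554 = (-140284 + 2*279841) + 51554 = (-140284 + 559682) + 51554 = 419398 + 51554 = 470952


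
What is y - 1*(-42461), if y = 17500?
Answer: 59961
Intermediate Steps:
y - 1*(-42461) = 17500 - 1*(-42461) = 17500 + 42461 = 59961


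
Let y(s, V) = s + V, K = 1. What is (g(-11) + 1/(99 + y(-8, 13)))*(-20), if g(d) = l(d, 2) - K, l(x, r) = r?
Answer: -525/26 ≈ -20.192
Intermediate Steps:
g(d) = 1 (g(d) = 2 - 1*1 = 2 - 1 = 1)
y(s, V) = V + s
(g(-11) + 1/(99 + y(-8, 13)))*(-20) = (1 + 1/(99 + (13 - 8)))*(-20) = (1 + 1/(99 + 5))*(-20) = (1 + 1/104)*(-20) = (105/104)*(-20) = -525/26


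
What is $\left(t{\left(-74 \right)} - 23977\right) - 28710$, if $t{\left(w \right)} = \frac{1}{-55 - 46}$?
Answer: $- \frac{5321388}{101} \approx -52687.0$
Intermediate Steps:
$t{\left(w \right)} = - \frac{1}{101}$ ($t{\left(w \right)} = \frac{1}{-101} = - \frac{1}{101}$)
$\left(t{\left(-74 \right)} - 23977\right) - 28710 = \left(- \frac{1}{101} - 23977\right) - 28710 = - \frac{2421678}{101} - 28710 = - \frac{5321388}{101}$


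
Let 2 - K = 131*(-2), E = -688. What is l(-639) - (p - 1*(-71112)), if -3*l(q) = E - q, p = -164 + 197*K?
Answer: -368819/3 ≈ -1.2294e+5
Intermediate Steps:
K = 264 (K = 2 - 131*(-2) = 2 - 1*(-262) = 2 + 262 = 264)
p = 51844 (p = -164 + 197*264 = -164 + 52008 = 51844)
l(q) = 688/3 + q/3 (l(q) = -(-688 - q)/3 = 688/3 + q/3)
l(-639) - (p - 1*(-71112)) = (688/3 + (⅓)*(-639)) - (51844 - 1*(-71112)) = (688/3 - 213) - (51844 + 71112) = 49/3 - 1*122956 = 49/3 - 122956 = -368819/3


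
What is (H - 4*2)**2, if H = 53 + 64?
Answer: 11881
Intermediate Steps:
H = 117
(H - 4*2)**2 = (117 - 4*2)**2 = (117 - 8)**2 = 109**2 = 11881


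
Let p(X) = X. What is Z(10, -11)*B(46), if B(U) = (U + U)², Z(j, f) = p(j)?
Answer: 84640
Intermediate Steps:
Z(j, f) = j
B(U) = 4*U² (B(U) = (2*U)² = 4*U²)
Z(10, -11)*B(46) = 10*(4*46²) = 10*(4*2116) = 10*8464 = 84640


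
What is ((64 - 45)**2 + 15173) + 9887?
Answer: 25421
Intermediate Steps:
((64 - 45)**2 + 15173) + 9887 = (19**2 + 15173) + 9887 = (361 + 15173) + 9887 = 15534 + 9887 = 25421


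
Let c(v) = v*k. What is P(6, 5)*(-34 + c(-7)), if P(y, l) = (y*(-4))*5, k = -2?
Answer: 2400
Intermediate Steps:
P(y, l) = -20*y (P(y, l) = -4*y*5 = -20*y)
c(v) = -2*v (c(v) = v*(-2) = -2*v)
P(6, 5)*(-34 + c(-7)) = (-20*6)*(-34 - 2*(-7)) = -120*(-34 + 14) = -120*(-20) = 2400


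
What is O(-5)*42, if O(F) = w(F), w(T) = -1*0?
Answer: 0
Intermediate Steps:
w(T) = 0
O(F) = 0
O(-5)*42 = 0*42 = 0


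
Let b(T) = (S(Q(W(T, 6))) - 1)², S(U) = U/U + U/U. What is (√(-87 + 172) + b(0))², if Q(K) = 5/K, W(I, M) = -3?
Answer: (1 + √85)² ≈ 104.44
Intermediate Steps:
S(U) = 2 (S(U) = 1 + 1 = 2)
b(T) = 1 (b(T) = (2 - 1)² = 1² = 1)
(√(-87 + 172) + b(0))² = (√(-87 + 172) + 1)² = (√85 + 1)² = (1 + √85)²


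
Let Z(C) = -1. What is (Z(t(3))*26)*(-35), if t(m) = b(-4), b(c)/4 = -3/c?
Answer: 910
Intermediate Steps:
b(c) = -12/c (b(c) = 4*(-3/c) = -12/c)
t(m) = 3 (t(m) = -12/(-4) = -12*(-¼) = 3)
(Z(t(3))*26)*(-35) = -1*26*(-35) = -26*(-35) = 910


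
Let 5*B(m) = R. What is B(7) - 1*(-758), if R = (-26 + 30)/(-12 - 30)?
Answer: 79588/105 ≈ 757.98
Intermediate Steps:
R = -2/21 (R = 4/(-42) = 4*(-1/42) = -2/21 ≈ -0.095238)
B(m) = -2/105 (B(m) = (1/5)*(-2/21) = -2/105)
B(7) - 1*(-758) = -2/105 - 1*(-758) = -2/105 + 758 = 79588/105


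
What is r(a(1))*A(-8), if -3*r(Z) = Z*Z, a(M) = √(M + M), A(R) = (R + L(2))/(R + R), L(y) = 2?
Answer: -¼ ≈ -0.25000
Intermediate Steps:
A(R) = (2 + R)/(2*R) (A(R) = (R + 2)/(R + R) = (2 + R)/((2*R)) = (2 + R)*(1/(2*R)) = (2 + R)/(2*R))
a(M) = √2*√M (a(M) = √(2*M) = √2*√M)
r(Z) = -Z²/3 (r(Z) = -Z*Z/3 = -Z²/3)
r(a(1))*A(-8) = (-(√2*√1)²/3)*((½)*(2 - 8)/(-8)) = (-(√2*1)²/3)*((½)*(-⅛)*(-6)) = -(√2)²/3*(3/8) = -⅓*2*(3/8) = -⅔*3/8 = -¼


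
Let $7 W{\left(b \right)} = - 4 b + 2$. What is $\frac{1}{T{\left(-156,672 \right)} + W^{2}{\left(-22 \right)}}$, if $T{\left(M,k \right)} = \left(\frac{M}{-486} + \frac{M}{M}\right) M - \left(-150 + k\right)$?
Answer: $- \frac{1323}{744542} \approx -0.0017769$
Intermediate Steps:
$T{\left(M,k \right)} = 150 - k + M \left(1 - \frac{M}{486}\right)$ ($T{\left(M,k \right)} = \left(M \left(- \frac{1}{486}\right) + 1\right) M - \left(-150 + k\right) = \left(- \frac{M}{486} + 1\right) M - \left(-150 + k\right) = \left(1 - \frac{M}{486}\right) M - \left(-150 + k\right) = M \left(1 - \frac{M}{486}\right) - \left(-150 + k\right) = 150 - k + M \left(1 - \frac{M}{486}\right)$)
$W{\left(b \right)} = \frac{2}{7} - \frac{4 b}{7}$ ($W{\left(b \right)} = \frac{- 4 b + 2}{7} = \frac{2 - 4 b}{7} = \frac{2}{7} - \frac{4 b}{7}$)
$\frac{1}{T{\left(-156,672 \right)} + W^{2}{\left(-22 \right)}} = \frac{1}{\left(150 - 156 - 672 - \frac{\left(-156\right)^{2}}{486}\right) + \left(\frac{2}{7} - - \frac{88}{7}\right)^{2}} = \frac{1}{\left(150 - 156 - 672 - \frac{1352}{27}\right) + \left(\frac{2}{7} + \frac{88}{7}\right)^{2}} = \frac{1}{\left(150 - 156 - 672 - \frac{1352}{27}\right) + \left(\frac{90}{7}\right)^{2}} = \frac{1}{- \frac{19658}{27} + \frac{8100}{49}} = \frac{1}{- \frac{744542}{1323}} = - \frac{1323}{744542}$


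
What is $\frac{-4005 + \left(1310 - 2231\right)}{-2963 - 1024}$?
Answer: $\frac{1642}{1329} \approx 1.2355$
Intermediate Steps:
$\frac{-4005 + \left(1310 - 2231\right)}{-2963 - 1024} = \frac{-4005 + \left(1310 - 2231\right)}{-3987} = \left(-4005 - 921\right) \left(- \frac{1}{3987}\right) = \left(-4926\right) \left(- \frac{1}{3987}\right) = \frac{1642}{1329}$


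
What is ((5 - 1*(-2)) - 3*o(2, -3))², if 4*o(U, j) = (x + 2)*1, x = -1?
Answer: 625/16 ≈ 39.063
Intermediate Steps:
o(U, j) = ¼ (o(U, j) = ((-1 + 2)*1)/4 = (1*1)/4 = (¼)*1 = ¼)
((5 - 1*(-2)) - 3*o(2, -3))² = ((5 - 1*(-2)) - 3*¼)² = ((5 + 2) - ¾)² = (7 - ¾)² = (25/4)² = 625/16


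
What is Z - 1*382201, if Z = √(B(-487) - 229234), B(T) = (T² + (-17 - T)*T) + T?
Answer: -382201 + I*√221442 ≈ -3.822e+5 + 470.58*I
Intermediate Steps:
B(T) = T + T² + T*(-17 - T) (B(T) = (T² + T*(-17 - T)) + T = T + T² + T*(-17 - T))
Z = I*√221442 (Z = √(-16*(-487) - 229234) = √(7792 - 229234) = √(-221442) = I*√221442 ≈ 470.58*I)
Z - 1*382201 = I*√221442 - 1*382201 = I*√221442 - 382201 = -382201 + I*√221442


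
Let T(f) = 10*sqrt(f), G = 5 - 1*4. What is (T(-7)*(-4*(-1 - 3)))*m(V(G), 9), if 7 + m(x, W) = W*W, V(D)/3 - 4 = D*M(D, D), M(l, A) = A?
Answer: 11840*I*sqrt(7) ≈ 31326.0*I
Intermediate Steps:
G = 1 (G = 5 - 4 = 1)
V(D) = 12 + 3*D**2 (V(D) = 12 + 3*(D*D) = 12 + 3*D**2)
m(x, W) = -7 + W**2 (m(x, W) = -7 + W*W = -7 + W**2)
(T(-7)*(-4*(-1 - 3)))*m(V(G), 9) = ((10*sqrt(-7))*(-4*(-1 - 3)))*(-7 + 9**2) = ((10*(I*sqrt(7)))*(-4*(-4)))*(-7 + 81) = ((10*I*sqrt(7))*16)*74 = (160*I*sqrt(7))*74 = 11840*I*sqrt(7)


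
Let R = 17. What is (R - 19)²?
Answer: 4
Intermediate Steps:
(R - 19)² = (17 - 19)² = (-2)² = 4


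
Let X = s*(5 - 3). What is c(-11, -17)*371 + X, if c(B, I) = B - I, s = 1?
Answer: 2228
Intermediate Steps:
X = 2 (X = 1*(5 - 3) = 1*2 = 2)
c(-11, -17)*371 + X = (-11 - 1*(-17))*371 + 2 = (-11 + 17)*371 + 2 = 6*371 + 2 = 2226 + 2 = 2228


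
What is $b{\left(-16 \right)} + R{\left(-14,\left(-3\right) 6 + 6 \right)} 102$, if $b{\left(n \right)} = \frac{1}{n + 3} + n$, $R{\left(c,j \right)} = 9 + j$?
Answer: $- \frac{4187}{13} \approx -322.08$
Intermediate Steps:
$b{\left(n \right)} = n + \frac{1}{3 + n}$ ($b{\left(n \right)} = \frac{1}{3 + n} + n = n + \frac{1}{3 + n}$)
$b{\left(-16 \right)} + R{\left(-14,\left(-3\right) 6 + 6 \right)} 102 = \frac{1 + \left(-16\right)^{2} + 3 \left(-16\right)}{3 - 16} + \left(9 + \left(\left(-3\right) 6 + 6\right)\right) 102 = \frac{1 + 256 - 48}{-13} + \left(9 + \left(-18 + 6\right)\right) 102 = \left(- \frac{1}{13}\right) 209 + \left(9 - 12\right) 102 = - \frac{209}{13} - 306 = - \frac{4187}{13}$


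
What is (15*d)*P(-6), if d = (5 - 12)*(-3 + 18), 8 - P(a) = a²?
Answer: 44100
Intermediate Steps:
P(a) = 8 - a²
d = -105 (d = -7*15 = -105)
(15*d)*P(-6) = (15*(-105))*(8 - 1*(-6)²) = -1575*(8 - 1*36) = -1575*(8 - 36) = -1575*(-28) = 44100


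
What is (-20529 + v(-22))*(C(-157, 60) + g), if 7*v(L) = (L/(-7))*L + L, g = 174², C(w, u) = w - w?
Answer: -30474580284/49 ≈ -6.2193e+8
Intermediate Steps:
C(w, u) = 0
g = 30276
v(L) = -L²/49 + L/7 (v(L) = ((L/(-7))*L + L)/7 = ((L*(-⅐))*L + L)/7 = ((-L/7)*L + L)/7 = (-L²/7 + L)/7 = (L - L²/7)/7 = -L²/49 + L/7)
(-20529 + v(-22))*(C(-157, 60) + g) = (-20529 + (1/49)*(-22)*(7 - 1*(-22)))*(0 + 30276) = (-20529 + (1/49)*(-22)*(7 + 22))*30276 = (-20529 + (1/49)*(-22)*29)*30276 = (-20529 - 638/49)*30276 = -1006559/49*30276 = -30474580284/49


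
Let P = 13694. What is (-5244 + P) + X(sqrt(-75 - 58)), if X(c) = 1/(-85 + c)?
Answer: 62175015/7358 - I*sqrt(133)/7358 ≈ 8450.0 - 0.0015674*I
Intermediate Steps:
(-5244 + P) + X(sqrt(-75 - 58)) = (-5244 + 13694) + 1/(-85 + sqrt(-75 - 58)) = 8450 + 1/(-85 + sqrt(-133)) = 8450 + 1/(-85 + I*sqrt(133))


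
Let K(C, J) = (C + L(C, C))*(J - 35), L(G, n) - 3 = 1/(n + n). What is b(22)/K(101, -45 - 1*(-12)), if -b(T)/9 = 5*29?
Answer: 43935/238102 ≈ 0.18452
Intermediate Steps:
L(G, n) = 3 + 1/(2*n) (L(G, n) = 3 + 1/(n + n) = 3 + 1/(2*n))
b(T) = -1305 (b(T) = -45*29 = -9*145 = -1305)
K(C, J) = (-35 + J)*(3 + C + 1/(2*C)) (K(C, J) = (C + (3 + 1/(2*C)))*(J - 35) = (3 + C + 1/(2*C))*(-35 + J) = (-35 + J)*(3 + C + 1/(2*C)))
b(22)/K(101, -45 - 1*(-12)) = -1305/(-105 - 35*101 + 3*(-45 - 1*(-12)) - 35/2/101 + 101*(-45 - 1*(-12)) + (1/2)*(-45 - 1*(-12))/101) = -1305/(-105 - 3535 + 3*(-45 + 12) - 35/2*1/101 + 101*(-45 + 12) + (1/2)*(-45 + 12)*(1/101)) = -1305/(-105 - 3535 + 3*(-33) - 35/202 + 101*(-33) + (1/2)*(-33)*(1/101)) = -1305/(-105 - 3535 - 99 - 35/202 - 3333 - 33/202) = -1305/(-714306/101) = -1305*(-101/714306) = 43935/238102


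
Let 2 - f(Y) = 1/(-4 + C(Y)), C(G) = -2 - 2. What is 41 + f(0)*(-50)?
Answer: -261/4 ≈ -65.250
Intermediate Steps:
C(G) = -4
f(Y) = 17/8 (f(Y) = 2 - 1/(-4 - 4) = 2 - 1/(-8) = 2 - 1*(-⅛) = 2 + ⅛ = 17/8)
41 + f(0)*(-50) = 41 + (17/8)*(-50) = 41 - 425/4 = -261/4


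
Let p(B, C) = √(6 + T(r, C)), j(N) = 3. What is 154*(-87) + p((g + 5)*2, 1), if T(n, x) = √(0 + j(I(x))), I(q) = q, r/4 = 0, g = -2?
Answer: -13398 + √(6 + √3) ≈ -13395.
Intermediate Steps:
r = 0 (r = 4*0 = 0)
T(n, x) = √3 (T(n, x) = √(0 + 3) = √3)
p(B, C) = √(6 + √3)
154*(-87) + p((g + 5)*2, 1) = 154*(-87) + √(6 + √3) = -13398 + √(6 + √3)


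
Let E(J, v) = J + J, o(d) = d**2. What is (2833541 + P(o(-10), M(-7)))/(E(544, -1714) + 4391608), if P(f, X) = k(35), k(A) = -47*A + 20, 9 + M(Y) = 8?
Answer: 235993/366058 ≈ 0.64469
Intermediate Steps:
M(Y) = -1 (M(Y) = -9 + 8 = -1)
k(A) = 20 - 47*A
P(f, X) = -1625 (P(f, X) = 20 - 47*35 = 20 - 1645 = -1625)
E(J, v) = 2*J
(2833541 + P(o(-10), M(-7)))/(E(544, -1714) + 4391608) = (2833541 - 1625)/(2*544 + 4391608) = 2831916/(1088 + 4391608) = 2831916/4392696 = 2831916*(1/4392696) = 235993/366058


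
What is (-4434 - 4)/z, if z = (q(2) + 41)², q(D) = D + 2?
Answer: -4438/2025 ≈ -2.1916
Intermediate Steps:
q(D) = 2 + D
z = 2025 (z = ((2 + 2) + 41)² = (4 + 41)² = 45² = 2025)
(-4434 - 4)/z = (-4434 - 4)/2025 = -4438*1/2025 = -4438/2025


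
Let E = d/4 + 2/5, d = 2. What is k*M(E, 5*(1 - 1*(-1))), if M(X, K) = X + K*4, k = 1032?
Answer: 211044/5 ≈ 42209.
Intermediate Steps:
E = 9/10 (E = 2/4 + 2/5 = 2*(¼) + 2*(⅕) = ½ + ⅖ = 9/10 ≈ 0.90000)
M(X, K) = X + 4*K
k*M(E, 5*(1 - 1*(-1))) = 1032*(9/10 + 4*(5*(1 - 1*(-1)))) = 1032*(9/10 + 4*(5*(1 + 1))) = 1032*(9/10 + 4*(5*2)) = 1032*(9/10 + 4*10) = 1032*(9/10 + 40) = 1032*(409/10) = 211044/5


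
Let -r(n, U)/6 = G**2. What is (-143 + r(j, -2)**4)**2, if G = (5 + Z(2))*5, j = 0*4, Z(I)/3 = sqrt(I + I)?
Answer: 11776413188863131007302579712520449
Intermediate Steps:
Z(I) = 3*sqrt(2)*sqrt(I) (Z(I) = 3*sqrt(I + I) = 3*sqrt(2*I) = 3*(sqrt(2)*sqrt(I)) = 3*sqrt(2)*sqrt(I))
j = 0
G = 55 (G = (5 + 3*sqrt(2)*sqrt(2))*5 = (5 + 6)*5 = 11*5 = 55)
r(n, U) = -18150 (r(n, U) = -6*55**2 = -6*3025 = -18150)
(-143 + r(j, -2)**4)**2 = (-143 + (-18150)**4)**2 = (-143 + 108519183506250000)**2 = 108519183506249857**2 = 11776413188863131007302579712520449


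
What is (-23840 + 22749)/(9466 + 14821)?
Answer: -1091/24287 ≈ -0.044921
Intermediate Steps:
(-23840 + 22749)/(9466 + 14821) = -1091/24287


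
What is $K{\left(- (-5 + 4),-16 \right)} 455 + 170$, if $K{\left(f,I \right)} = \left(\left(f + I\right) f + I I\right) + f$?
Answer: $110280$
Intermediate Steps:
$K{\left(f,I \right)} = f + I^{2} + f \left(I + f\right)$ ($K{\left(f,I \right)} = \left(\left(I + f\right) f + I^{2}\right) + f = \left(f \left(I + f\right) + I^{2}\right) + f = \left(I^{2} + f \left(I + f\right)\right) + f = f + I^{2} + f \left(I + f\right)$)
$K{\left(- (-5 + 4),-16 \right)} 455 + 170 = \left(- (-5 + 4) + \left(-16\right)^{2} + \left(- (-5 + 4)\right)^{2} - 16 \left(- (-5 + 4)\right)\right) 455 + 170 = \left(\left(-1\right) \left(-1\right) + 256 + \left(\left(-1\right) \left(-1\right)\right)^{2} - 16 \left(\left(-1\right) \left(-1\right)\right)\right) 455 + 170 = \left(1 + 256 + 1^{2} - 16\right) 455 + 170 = \left(1 + 256 + 1 - 16\right) 455 + 170 = 242 \cdot 455 + 170 = 110110 + 170 = 110280$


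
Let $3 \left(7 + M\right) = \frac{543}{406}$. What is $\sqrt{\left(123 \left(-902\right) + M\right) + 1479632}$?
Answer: $\frac{\sqrt{225607645130}}{406} \approx 1169.9$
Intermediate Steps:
$M = - \frac{2661}{406}$ ($M = -7 + \frac{543 \cdot \frac{1}{406}}{3} = -7 + \frac{1}{3} \cdot \frac{543}{406} = -7 + \frac{181}{406} = - \frac{2661}{406} \approx -6.5542$)
$\sqrt{\left(123 \left(-902\right) + M\right) + 1479632} = \sqrt{\left(123 \left(-902\right) - \frac{2661}{406}\right) + 1479632} = \sqrt{\left(-110946 - \frac{2661}{406}\right) + 1479632} = \sqrt{- \frac{45046737}{406} + 1479632} = \sqrt{\frac{555683855}{406}} = \frac{\sqrt{225607645130}}{406}$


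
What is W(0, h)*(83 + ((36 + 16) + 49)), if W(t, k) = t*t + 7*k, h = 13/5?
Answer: 16744/5 ≈ 3348.8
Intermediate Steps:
h = 13/5 (h = 13*(⅕) = 13/5 ≈ 2.6000)
W(t, k) = t² + 7*k
W(0, h)*(83 + ((36 + 16) + 49)) = (0² + 7*(13/5))*(83 + ((36 + 16) + 49)) = (0 + 91/5)*(83 + (52 + 49)) = 91*(83 + 101)/5 = (91/5)*184 = 16744/5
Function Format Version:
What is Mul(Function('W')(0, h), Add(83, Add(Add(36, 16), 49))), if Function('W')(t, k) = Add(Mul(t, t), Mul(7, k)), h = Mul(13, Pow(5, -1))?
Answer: Rational(16744, 5) ≈ 3348.8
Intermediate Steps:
h = Rational(13, 5) (h = Mul(13, Rational(1, 5)) = Rational(13, 5) ≈ 2.6000)
Function('W')(t, k) = Add(Pow(t, 2), Mul(7, k))
Mul(Function('W')(0, h), Add(83, Add(Add(36, 16), 49))) = Mul(Add(Pow(0, 2), Mul(7, Rational(13, 5))), Add(83, Add(Add(36, 16), 49))) = Mul(Add(0, Rational(91, 5)), Add(83, Add(52, 49))) = Mul(Rational(91, 5), Add(83, 101)) = Mul(Rational(91, 5), 184) = Rational(16744, 5)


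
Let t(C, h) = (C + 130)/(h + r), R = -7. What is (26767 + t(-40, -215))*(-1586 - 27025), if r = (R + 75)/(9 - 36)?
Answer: -4497653806371/5873 ≈ -7.6582e+8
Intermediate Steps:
r = -68/27 (r = (-7 + 75)/(9 - 36) = 68/(-27) = 68*(-1/27) = -68/27 ≈ -2.5185)
t(C, h) = (130 + C)/(-68/27 + h) (t(C, h) = (C + 130)/(h - 68/27) = (130 + C)/(-68/27 + h))
(26767 + t(-40, -215))*(-1586 - 27025) = (26767 + 27*(130 - 40)/(-68 + 27*(-215)))*(-1586 - 27025) = (26767 + 27*90/(-68 - 5805))*(-28611) = (26767 + 27*90/(-5873))*(-28611) = (26767 + 27*(-1/5873)*90)*(-28611) = (26767 - 2430/5873)*(-28611) = (157200161/5873)*(-28611) = -4497653806371/5873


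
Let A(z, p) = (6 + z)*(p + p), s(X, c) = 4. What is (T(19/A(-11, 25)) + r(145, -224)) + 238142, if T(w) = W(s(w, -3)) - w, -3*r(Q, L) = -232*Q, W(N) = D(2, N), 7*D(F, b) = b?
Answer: 1309118899/5250 ≈ 2.4936e+5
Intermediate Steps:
D(F, b) = b/7
A(z, p) = 2*p*(6 + z) (A(z, p) = (6 + z)*(2*p) = 2*p*(6 + z))
W(N) = N/7
r(Q, L) = 232*Q/3 (r(Q, L) = -(-232)*Q/3 = 232*Q/3)
T(w) = 4/7 - w (T(w) = (⅐)*4 - w = 4/7 - w)
(T(19/A(-11, 25)) + r(145, -224)) + 238142 = ((4/7 - 19/(2*25*(6 - 11))) + (232/3)*145) + 238142 = ((4/7 - 19/(2*25*(-5))) + 33640/3) + 238142 = ((4/7 - 19/(-250)) + 33640/3) + 238142 = ((4/7 - 19*(-1)/250) + 33640/3) + 238142 = ((4/7 - 1*(-19/250)) + 33640/3) + 238142 = ((4/7 + 19/250) + 33640/3) + 238142 = (1133/1750 + 33640/3) + 238142 = 58873399/5250 + 238142 = 1309118899/5250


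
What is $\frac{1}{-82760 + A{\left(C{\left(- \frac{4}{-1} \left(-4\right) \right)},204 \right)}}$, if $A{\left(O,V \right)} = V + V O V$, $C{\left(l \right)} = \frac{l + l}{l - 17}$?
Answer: $- \frac{11}{464212} \approx -2.3696 \cdot 10^{-5}$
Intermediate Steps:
$C{\left(l \right)} = \frac{2 l}{-17 + l}$
$A{\left(O,V \right)} = V + O V^{2}$
$\frac{1}{-82760 + A{\left(C{\left(- \frac{4}{-1} \left(-4\right) \right)},204 \right)}} = \frac{1}{-82760 + 204 \left(1 + \frac{2 - \frac{4}{-1} \left(-4\right)}{-17 + - \frac{4}{-1} \left(-4\right)} 204\right)} = \frac{1}{-82760 + 204 \left(1 + \frac{2 \left(-4\right) \left(-1\right) \left(-4\right)}{-17 + \left(-4\right) \left(-1\right) \left(-4\right)} 204\right)} = \frac{1}{-82760 + 204 \left(1 + \frac{2 \cdot 4 \left(-4\right)}{-17 + 4 \left(-4\right)} 204\right)} = \frac{1}{-82760 + 204 \left(1 + 2 \left(-16\right) \frac{1}{-17 - 16} \cdot 204\right)} = \frac{1}{-82760 + 204 \left(1 + 2 \left(-16\right) \frac{1}{-33} \cdot 204\right)} = \frac{1}{-82760 + 204 \left(1 + 2 \left(-16\right) \left(- \frac{1}{33}\right) 204\right)} = \frac{1}{-82760 + 204 \left(1 + \frac{32}{33} \cdot 204\right)} = \frac{1}{-82760 + 204 \left(1 + \frac{2176}{11}\right)} = \frac{1}{-82760 + 204 \cdot \frac{2187}{11}} = \frac{1}{-82760 + \frac{446148}{11}} = \frac{1}{- \frac{464212}{11}} = - \frac{11}{464212}$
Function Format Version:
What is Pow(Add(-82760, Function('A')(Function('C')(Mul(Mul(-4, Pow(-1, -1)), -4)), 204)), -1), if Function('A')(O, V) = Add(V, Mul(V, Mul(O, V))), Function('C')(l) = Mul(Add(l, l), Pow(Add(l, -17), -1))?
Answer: Rational(-11, 464212) ≈ -2.3696e-5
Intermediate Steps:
Function('C')(l) = Mul(2, l, Pow(Add(-17, l), -1)) (Function('C')(l) = Mul(Mul(2, l), Pow(Add(-17, l), -1)) = Mul(2, l, Pow(Add(-17, l), -1)))
Function('A')(O, V) = Add(V, Mul(O, Pow(V, 2)))
Pow(Add(-82760, Function('A')(Function('C')(Mul(Mul(-4, Pow(-1, -1)), -4)), 204)), -1) = Pow(Add(-82760, Mul(204, Add(1, Mul(Mul(2, Mul(Mul(-4, Pow(-1, -1)), -4), Pow(Add(-17, Mul(Mul(-4, Pow(-1, -1)), -4)), -1)), 204)))), -1) = Pow(Add(-82760, Mul(204, Add(1, Mul(Mul(2, Mul(Mul(-4, -1), -4), Pow(Add(-17, Mul(Mul(-4, -1), -4)), -1)), 204)))), -1) = Pow(Add(-82760, Mul(204, Add(1, Mul(Mul(2, Mul(4, -4), Pow(Add(-17, Mul(4, -4)), -1)), 204)))), -1) = Pow(Add(-82760, Mul(204, Add(1, Mul(Mul(2, -16, Pow(Add(-17, -16), -1)), 204)))), -1) = Pow(Add(-82760, Mul(204, Add(1, Mul(Mul(2, -16, Pow(-33, -1)), 204)))), -1) = Pow(Add(-82760, Mul(204, Add(1, Mul(Mul(2, -16, Rational(-1, 33)), 204)))), -1) = Pow(Add(-82760, Mul(204, Add(1, Mul(Rational(32, 33), 204)))), -1) = Pow(Add(-82760, Mul(204, Add(1, Rational(2176, 11)))), -1) = Pow(Add(-82760, Mul(204, Rational(2187, 11))), -1) = Pow(Add(-82760, Rational(446148, 11)), -1) = Pow(Rational(-464212, 11), -1) = Rational(-11, 464212)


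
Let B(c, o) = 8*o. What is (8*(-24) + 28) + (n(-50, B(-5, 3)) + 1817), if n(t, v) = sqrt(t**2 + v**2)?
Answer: 1653 + 2*sqrt(769) ≈ 1708.5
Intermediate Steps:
(8*(-24) + 28) + (n(-50, B(-5, 3)) + 1817) = (8*(-24) + 28) + (sqrt((-50)**2 + (8*3)**2) + 1817) = (-192 + 28) + (sqrt(2500 + 24**2) + 1817) = -164 + (sqrt(2500 + 576) + 1817) = -164 + (sqrt(3076) + 1817) = -164 + (2*sqrt(769) + 1817) = -164 + (1817 + 2*sqrt(769)) = 1653 + 2*sqrt(769)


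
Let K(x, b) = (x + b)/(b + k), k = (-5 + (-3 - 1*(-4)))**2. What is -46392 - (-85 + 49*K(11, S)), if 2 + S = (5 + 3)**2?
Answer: -3615523/78 ≈ -46353.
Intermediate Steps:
k = 16 (k = (-5 + (-3 + 4))**2 = (-5 + 1)**2 = (-4)**2 = 16)
S = 62 (S = -2 + (5 + 3)**2 = -2 + 8**2 = -2 + 64 = 62)
K(x, b) = (b + x)/(16 + b) (K(x, b) = (x + b)/(b + 16) = (b + x)/(16 + b))
-46392 - (-85 + 49*K(11, S)) = -46392 - (-85 + 49*((62 + 11)/(16 + 62))) = -46392 - (-85 + 49*(73/78)) = -46392 - (-85 + 3577/78) = -46392 - 1*(-3053/78) = -46392 + 3053/78 = -3615523/78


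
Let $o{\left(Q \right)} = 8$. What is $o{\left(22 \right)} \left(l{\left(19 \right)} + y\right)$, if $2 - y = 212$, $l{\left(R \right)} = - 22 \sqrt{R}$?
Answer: $-1680 - 176 \sqrt{19} \approx -2447.2$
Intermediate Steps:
$y = -210$ ($y = 2 - 212 = -210$)
$o{\left(22 \right)} \left(l{\left(19 \right)} + y\right) = 8 \left(- 22 \sqrt{19} - 210\right) = 8 \left(-210 - 22 \sqrt{19}\right) = -1680 - 176 \sqrt{19}$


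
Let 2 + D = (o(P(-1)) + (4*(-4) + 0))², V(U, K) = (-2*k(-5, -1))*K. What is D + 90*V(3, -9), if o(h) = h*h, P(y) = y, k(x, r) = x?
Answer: -7877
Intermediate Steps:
V(U, K) = 10*K (V(U, K) = (-2*(-5))*K = 10*K)
o(h) = h²
D = 223 (D = -2 + ((-1)² + (4*(-4) + 0))² = -2 + (1 + (-16 + 0))² = -2 + (1 - 16)² = -2 + (-15)² = -2 + 225 = 223)
D + 90*V(3, -9) = 223 + 90*(10*(-9)) = 223 + 90*(-90) = 223 - 8100 = -7877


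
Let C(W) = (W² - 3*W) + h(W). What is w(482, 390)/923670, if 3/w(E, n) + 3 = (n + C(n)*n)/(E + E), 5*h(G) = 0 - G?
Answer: 241/4528275087105 ≈ 5.3221e-11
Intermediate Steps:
h(G) = -G/5 (h(G) = (0 - G)/5 = (-G)/5 = -G/5)
C(W) = W² - 16*W/5 (C(W) = (W² - 3*W) - W/5 = W² - 16*W/5)
w(E, n) = 3/(-3 + (n + n²*(-16 + 5*n)/5)/(2*E)) (w(E, n) = 3/(-3 + (n + (n*(-16 + 5*n)/5)*n)/(E + E)) = 3/(-3 + (n + n²*(-16 + 5*n)/5)/((2*E))) = 3/(-3 + (n + n²*(-16 + 5*n)/5)*(1/(2*E))) = 3/(-3 + (n + n²*(-16 + 5*n)/5)/(2*E)))
w(482, 390)/923670 = -30*482/(-5*390 + 30*482 - 1*390²*(-16 + 5*390))/923670 = -30*482/(-1950 + 14460 - 1*152100*(-16 + 1950))*(1/923670) = -30*482/(-1950 + 14460 - 1*152100*1934)*(1/923670) = -30*482/(-1950 + 14460 - 294161400)*(1/923670) = -30*482/(-294148890)*(1/923670) = -30*482*(-1/294148890)*(1/923670) = (482/9804963)*(1/923670) = 241/4528275087105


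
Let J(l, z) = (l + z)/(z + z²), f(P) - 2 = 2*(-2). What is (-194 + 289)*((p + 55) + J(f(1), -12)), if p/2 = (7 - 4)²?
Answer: 457045/66 ≈ 6924.9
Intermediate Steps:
p = 18 (p = 2*(7 - 4)² = 2*3² = 2*9 = 18)
f(P) = -2 (f(P) = 2 + 2*(-2) = 2 - 4 = -2)
J(l, z) = (l + z)/(z + z²)
(-194 + 289)*((p + 55) + J(f(1), -12)) = (-194 + 289)*((18 + 55) + (-2 - 12)/((-12)*(1 - 12))) = 95*(73 - 1/12*(-14)/(-11)) = 95*(73 - 1/12*(-1/11)*(-14)) = 95*(73 - 7/66) = 95*(4811/66) = 457045/66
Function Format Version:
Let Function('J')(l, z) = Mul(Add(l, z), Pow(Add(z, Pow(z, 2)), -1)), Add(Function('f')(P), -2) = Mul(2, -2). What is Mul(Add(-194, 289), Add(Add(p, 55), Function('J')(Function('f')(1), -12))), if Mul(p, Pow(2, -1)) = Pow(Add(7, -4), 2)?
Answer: Rational(457045, 66) ≈ 6924.9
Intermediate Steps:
p = 18 (p = Mul(2, Pow(Add(7, -4), 2)) = Mul(2, Pow(3, 2)) = Mul(2, 9) = 18)
Function('f')(P) = -2 (Function('f')(P) = Add(2, Mul(2, -2)) = Add(2, -4) = -2)
Function('J')(l, z) = Mul(Pow(Add(z, Pow(z, 2)), -1), Add(l, z))
Mul(Add(-194, 289), Add(Add(p, 55), Function('J')(Function('f')(1), -12))) = Mul(Add(-194, 289), Add(Add(18, 55), Mul(Pow(-12, -1), Pow(Add(1, -12), -1), Add(-2, -12)))) = Mul(95, Add(73, Mul(Rational(-1, 12), Pow(-11, -1), -14))) = Mul(95, Add(73, Mul(Rational(-1, 12), Rational(-1, 11), -14))) = Mul(95, Add(73, Rational(-7, 66))) = Mul(95, Rational(4811, 66)) = Rational(457045, 66)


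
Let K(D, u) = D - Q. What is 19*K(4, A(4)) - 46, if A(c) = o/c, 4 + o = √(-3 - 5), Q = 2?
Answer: -8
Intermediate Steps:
o = -4 + 2*I*√2 (o = -4 + √(-3 - 5) = -4 + √(-8) = -4 + 2*I*√2 ≈ -4.0 + 2.8284*I)
A(c) = (-4 + 2*I*√2)/c
K(D, u) = -2 + D (K(D, u) = D - 1*2 = D - 2 = -2 + D)
19*K(4, A(4)) - 46 = 19*(-2 + 4) - 46 = 19*2 - 46 = 38 - 46 = -8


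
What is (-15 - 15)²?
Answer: 900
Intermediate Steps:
(-15 - 15)² = (-30)² = 900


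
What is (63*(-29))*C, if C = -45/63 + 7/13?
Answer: 4176/13 ≈ 321.23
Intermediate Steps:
C = -16/91 (C = -45*1/63 + 7*(1/13) = -5/7 + 7/13 = -16/91 ≈ -0.17582)
(63*(-29))*C = (63*(-29))*(-16/91) = -1827*(-16/91) = 4176/13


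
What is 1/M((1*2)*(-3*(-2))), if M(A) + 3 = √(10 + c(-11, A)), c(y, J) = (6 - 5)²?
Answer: 3/2 + √11/2 ≈ 3.1583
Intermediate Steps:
c(y, J) = 1 (c(y, J) = 1² = 1)
M(A) = -3 + √11 (M(A) = -3 + √(10 + 1) = -3 + √11)
1/M((1*2)*(-3*(-2))) = 1/(-3 + √11)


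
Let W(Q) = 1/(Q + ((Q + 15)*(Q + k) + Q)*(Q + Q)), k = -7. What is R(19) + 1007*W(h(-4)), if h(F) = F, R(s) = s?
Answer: 19931/996 ≈ 20.011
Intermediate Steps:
W(Q) = 1/(Q + 2*Q*(Q + (-7 + Q)*(15 + Q))) (W(Q) = 1/(Q + ((Q + 15)*(Q - 7) + Q)*(Q + Q)) = 1/(Q + ((15 + Q)*(-7 + Q) + Q)*(2*Q)) = 1/(Q + ((-7 + Q)*(15 + Q) + Q)*(2*Q)) = 1/(Q + (Q + (-7 + Q)*(15 + Q))*(2*Q)) = 1/(Q + 2*Q*(Q + (-7 + Q)*(15 + Q))))
R(19) + 1007*W(h(-4)) = 19 + 1007*(1/((-4)*(-209 + 2*(-4)² + 18*(-4)))) = 19 + 1007*(-1/(4*(-209 + 2*16 - 72))) = 19 + 1007*(-1/(4*(-209 + 32 - 72))) = 19 + 1007*(-¼/(-249)) = 19 + 1007*(-¼*(-1/249)) = 19 + 1007*(1/996) = 19 + 1007/996 = 19931/996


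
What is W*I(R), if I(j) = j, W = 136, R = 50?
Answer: 6800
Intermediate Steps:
W*I(R) = 136*50 = 6800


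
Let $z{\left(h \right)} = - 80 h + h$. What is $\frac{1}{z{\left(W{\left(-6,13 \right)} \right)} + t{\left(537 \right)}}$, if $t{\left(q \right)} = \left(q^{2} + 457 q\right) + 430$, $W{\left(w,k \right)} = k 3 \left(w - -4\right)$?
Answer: $\frac{1}{540370} \approx 1.8506 \cdot 10^{-6}$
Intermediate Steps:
$W{\left(w,k \right)} = 3 k \left(4 + w\right)$ ($W{\left(w,k \right)} = 3 k \left(w + 4\right) = 3 k \left(4 + w\right)$)
$z{\left(h \right)} = - 79 h$
$t{\left(q \right)} = 430 + q^{2} + 457 q$
$\frac{1}{z{\left(W{\left(-6,13 \right)} \right)} + t{\left(537 \right)}} = \frac{1}{- 79 \cdot 3 \cdot 13 \left(4 - 6\right) + \left(430 + 537^{2} + 457 \cdot 537\right)} = \frac{1}{- 79 \cdot 3 \cdot 13 \left(-2\right) + \left(430 + 288369 + 245409\right)} = \frac{1}{\left(-79\right) \left(-78\right) + 534208} = \frac{1}{6162 + 534208} = \frac{1}{540370}$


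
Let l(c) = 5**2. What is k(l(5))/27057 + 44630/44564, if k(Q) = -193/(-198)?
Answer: 29888034379/29842761663 ≈ 1.0015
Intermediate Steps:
l(c) = 25
k(Q) = 193/198 (k(Q) = -193*(-1/198) = 193/198)
k(l(5))/27057 + 44630/44564 = (193/198)/27057 + 44630/44564 = (193/198)*(1/27057) + 44630*(1/44564) = 193/5357286 + 22315/22282 = 29888034379/29842761663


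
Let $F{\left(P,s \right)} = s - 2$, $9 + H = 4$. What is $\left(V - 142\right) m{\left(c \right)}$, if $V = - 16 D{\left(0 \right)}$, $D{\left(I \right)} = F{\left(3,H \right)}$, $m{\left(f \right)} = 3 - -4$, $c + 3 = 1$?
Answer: $-210$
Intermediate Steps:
$c = -2$ ($c = -3 + 1 = -2$)
$H = -5$ ($H = -9 + 4 = -5$)
$F{\left(P,s \right)} = -2 + s$ ($F{\left(P,s \right)} = s - 2 = -2 + s$)
$m{\left(f \right)} = 7$ ($m{\left(f \right)} = 3 + 4 = 7$)
$D{\left(I \right)} = -7$ ($D{\left(I \right)} = -2 - 5 = -7$)
$V = 112$ ($V = \left(-16\right) \left(-7\right) = 112$)
$\left(V - 142\right) m{\left(c \right)} = \left(112 - 142\right) 7 = \left(-30\right) 7 = -210$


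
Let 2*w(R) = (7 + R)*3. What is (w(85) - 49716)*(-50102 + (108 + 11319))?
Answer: 1917429150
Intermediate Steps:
w(R) = 21/2 + 3*R/2 (w(R) = ((7 + R)*3)/2 = (21 + 3*R)/2 = 21/2 + 3*R/2)
(w(85) - 49716)*(-50102 + (108 + 11319)) = ((21/2 + (3/2)*85) - 49716)*(-50102 + (108 + 11319)) = ((21/2 + 255/2) - 49716)*(-50102 + 11427) = (138 - 49716)*(-38675) = -49578*(-38675) = 1917429150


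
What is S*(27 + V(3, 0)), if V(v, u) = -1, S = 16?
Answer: 416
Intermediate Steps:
S*(27 + V(3, 0)) = 16*(27 - 1) = 16*26 = 416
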